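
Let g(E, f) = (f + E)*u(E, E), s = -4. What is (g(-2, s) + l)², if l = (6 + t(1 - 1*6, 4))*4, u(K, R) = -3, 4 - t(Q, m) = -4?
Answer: 5476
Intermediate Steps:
t(Q, m) = 8 (t(Q, m) = 4 - 1*(-4) = 4 + 4 = 8)
l = 56 (l = (6 + 8)*4 = 14*4 = 56)
g(E, f) = -3*E - 3*f (g(E, f) = (f + E)*(-3) = (E + f)*(-3) = -3*E - 3*f)
(g(-2, s) + l)² = ((-3*(-2) - 3*(-4)) + 56)² = ((6 + 12) + 56)² = (18 + 56)² = 74² = 5476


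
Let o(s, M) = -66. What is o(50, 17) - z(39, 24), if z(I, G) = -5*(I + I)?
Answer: 324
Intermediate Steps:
z(I, G) = -10*I
o(50, 17) - z(39, 24) = -66 - (-10)*39 = -66 - 1*(-390) = -66 + 390 = 324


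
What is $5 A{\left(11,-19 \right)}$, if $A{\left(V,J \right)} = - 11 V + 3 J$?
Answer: $-890$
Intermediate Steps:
$5 A{\left(11,-19 \right)} = 5 \left(\left(-11\right) 11 + 3 \left(-19\right)\right) = 5 \left(-121 - 57\right) = 5 \left(-178\right) = -890$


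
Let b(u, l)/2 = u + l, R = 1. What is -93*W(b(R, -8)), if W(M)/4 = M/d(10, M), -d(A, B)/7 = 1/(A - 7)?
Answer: -2232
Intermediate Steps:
d(A, B) = -7/(-7 + A) (d(A, B) = -7/(A - 7) = -7/(-7 + A))
b(u, l) = 2*l + 2*u (b(u, l) = 2*(u + l) = 2*(l + u) = 2*l + 2*u)
W(M) = -12*M/7 (W(M) = 4*(M/((-7/(-7 + 10)))) = 4*(M/((-7/3))) = 4*(M/((-7*⅓))) = 4*(M/(-7/3)) = 4*(M*(-3/7)) = 4*(-3*M/7) = -12*M/7)
-93*W(b(R, -8)) = -(-1116)*(2*(-8) + 2*1)/7 = -(-1116)*(-16 + 2)/7 = -(-1116)*(-14)/7 = -93*24 = -2232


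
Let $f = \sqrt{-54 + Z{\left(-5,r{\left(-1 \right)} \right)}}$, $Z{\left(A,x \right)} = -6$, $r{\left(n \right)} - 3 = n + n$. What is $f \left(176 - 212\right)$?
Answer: $- 72 i \sqrt{15} \approx - 278.85 i$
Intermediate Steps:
$r{\left(n \right)} = 3 + 2 n$ ($r{\left(n \right)} = 3 + \left(n + n\right) = 3 + 2 n$)
$f = 2 i \sqrt{15}$ ($f = \sqrt{-54 - 6} = \sqrt{-60} = 2 i \sqrt{15} \approx 7.746 i$)
$f \left(176 - 212\right) = 2 i \sqrt{15} \left(176 - 212\right) = 2 i \sqrt{15} \left(-36\right) = - 72 i \sqrt{15}$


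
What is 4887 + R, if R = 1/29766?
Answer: 145466443/29766 ≈ 4887.0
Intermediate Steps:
R = 1/29766 ≈ 3.3595e-5
4887 + R = 4887 + 1/29766 = 145466443/29766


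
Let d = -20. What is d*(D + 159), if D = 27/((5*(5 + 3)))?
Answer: -6387/2 ≈ -3193.5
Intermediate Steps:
D = 27/40 (D = 27/((5*8)) = 27/40 ≈ 0.67500)
d*(D + 159) = -20*(27/40 + 159) = -20*6387/40 = -6387/2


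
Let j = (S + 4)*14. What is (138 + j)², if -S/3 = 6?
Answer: 3364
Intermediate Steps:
S = -18 (S = -3*6 = -18)
j = -196 (j = (-18 + 4)*14 = -14*14 = -196)
(138 + j)² = (138 - 196)² = (-58)² = 3364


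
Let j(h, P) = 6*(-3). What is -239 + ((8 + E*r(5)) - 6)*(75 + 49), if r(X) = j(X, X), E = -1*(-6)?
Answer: -13383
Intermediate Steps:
E = 6
j(h, P) = -18
r(X) = -18
-239 + ((8 + E*r(5)) - 6)*(75 + 49) = -239 + ((8 + 6*(-18)) - 6)*(75 + 49) = -239 + ((8 - 108) - 6)*124 = -239 + (-100 - 6)*124 = -239 - 106*124 = -239 - 13144 = -13383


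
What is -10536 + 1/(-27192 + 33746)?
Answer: -69052943/6554 ≈ -10536.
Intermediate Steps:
-10536 + 1/(-27192 + 33746) = -10536 + 1/6554 = -69052943/6554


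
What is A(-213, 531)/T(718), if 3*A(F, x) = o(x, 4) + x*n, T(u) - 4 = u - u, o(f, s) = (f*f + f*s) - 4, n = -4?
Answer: 281957/12 ≈ 23496.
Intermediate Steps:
o(f, s) = -4 + f² + f*s (o(f, s) = (f² + f*s) - 4 = -4 + f² + f*s)
T(u) = 4 (T(u) = 4 + (u - u) = 4 + 0 = 4)
A(F, x) = -4/3 + x²/3 (A(F, x) = ((-4 + x² + x*4) + x*(-4))/3 = ((-4 + x² + 4*x) - 4*x)/3 = (-4 + x²)/3 = -4/3 + x²/3)
A(-213, 531)/T(718) = (-4/3 + (⅓)*531²)/4 = (-4/3 + (⅓)*281961)*(¼) = (-4/3 + 93987)*(¼) = (281957/3)*(¼) = 281957/12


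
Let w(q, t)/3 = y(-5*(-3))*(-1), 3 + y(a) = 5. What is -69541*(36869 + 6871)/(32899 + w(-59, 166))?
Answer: -3041723340/32893 ≈ -92473.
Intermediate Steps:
y(a) = 2 (y(a) = -3 + 5 = 2)
w(q, t) = -6 (w(q, t) = 3*(2*(-1)) = 3*(-2) = -6)
-69541*(36869 + 6871)/(32899 + w(-59, 166)) = -69541*(36869 + 6871)/(32899 - 6) = -69541/(32893/43740) = -69541/(32893*(1/43740)) = -69541/32893/43740 = -69541*43740/32893 = -3041723340/32893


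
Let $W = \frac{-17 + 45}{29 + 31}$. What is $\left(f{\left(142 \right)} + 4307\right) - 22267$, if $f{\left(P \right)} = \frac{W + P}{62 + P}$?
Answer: $- \frac{54955463}{3060} \approx -17959.0$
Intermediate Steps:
$W = \frac{7}{15}$ ($W = \frac{28}{60} = 28 \cdot \frac{1}{60} = \frac{7}{15} \approx 0.46667$)
$f{\left(P \right)} = \frac{\frac{7}{15} + P}{62 + P}$
$\left(f{\left(142 \right)} + 4307\right) - 22267 = \left(\frac{\frac{7}{15} + 142}{62 + 142} + 4307\right) - 22267 = \left(\frac{1}{204} \cdot \frac{2137}{15} + 4307\right) - 22267 = \left(\frac{2137}{3060} + 4307\right) - 22267 = \frac{13181557}{3060} - 22267 = - \frac{54955463}{3060}$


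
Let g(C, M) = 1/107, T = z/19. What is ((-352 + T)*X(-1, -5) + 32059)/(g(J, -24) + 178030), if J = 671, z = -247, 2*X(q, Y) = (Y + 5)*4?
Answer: 3430313/19049211 ≈ 0.18008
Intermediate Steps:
X(q, Y) = 10 + 2*Y (X(q, Y) = ((Y + 5)*4)/2 = ((5 + Y)*4)/2 = (20 + 4*Y)/2 = 10 + 2*Y)
T = -13 (T = -247/19 = -247*1/19 = -13)
g(C, M) = 1/107
((-352 + T)*X(-1, -5) + 32059)/(g(J, -24) + 178030) = ((-352 - 13)*(10 + 2*(-5)) + 32059)/(1/107 + 178030) = (-365*(10 - 10) + 32059)/(19049211/107) = (-365*0 + 32059)*(107/19049211) = (0 + 32059)*(107/19049211) = 32059*(107/19049211) = 3430313/19049211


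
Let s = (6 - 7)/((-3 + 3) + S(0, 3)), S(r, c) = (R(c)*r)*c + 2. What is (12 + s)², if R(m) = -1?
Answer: 529/4 ≈ 132.25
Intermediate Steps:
S(r, c) = 2 - c*r (S(r, c) = (-r)*c + 2 = -c*r + 2 = 2 - c*r)
s = -½ (s = (6 - 7)/((-3 + 3) + (2 - 1*3*0)) = -1/(0 + (2 + 0)) = -1/(0 + 2) = -1/2 = -1*½ = -½ ≈ -0.50000)
(12 + s)² = (12 - ½)² = (23/2)² = 529/4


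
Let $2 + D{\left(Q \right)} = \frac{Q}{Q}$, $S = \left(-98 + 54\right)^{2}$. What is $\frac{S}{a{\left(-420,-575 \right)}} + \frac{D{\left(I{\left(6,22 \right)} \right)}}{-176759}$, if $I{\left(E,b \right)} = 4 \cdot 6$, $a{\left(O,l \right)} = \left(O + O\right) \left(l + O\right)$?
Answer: $\frac{42880153}{18466896525} \approx 0.002322$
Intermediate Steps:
$S = 1936$ ($S = \left(-44\right)^{2} = 1936$)
$a{\left(O,l \right)} = 2 O \left(O + l\right)$
$I{\left(E,b \right)} = 24$
$D{\left(Q \right)} = -1$ ($D{\left(Q \right)} = -2 + \frac{Q}{Q} = -2 + 1 = -1$)
$\frac{S}{a{\left(-420,-575 \right)}} + \frac{D{\left(I{\left(6,22 \right)} \right)}}{-176759} = \frac{1936}{2 \left(-420\right) \left(-420 - 575\right)} - \frac{1}{-176759} = \frac{1936}{2 \left(-420\right) \left(-995\right)} - - \frac{1}{176759} = \frac{1936}{835800} + \frac{1}{176759} = 1936 \cdot \frac{1}{835800} + \frac{1}{176759} = \frac{242}{104475} + \frac{1}{176759} = \frac{42880153}{18466896525}$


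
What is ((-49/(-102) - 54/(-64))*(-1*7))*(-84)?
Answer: 105889/136 ≈ 778.60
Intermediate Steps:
((-49/(-102) - 54/(-64))*(-1*7))*(-84) = ((-49*(-1/102) - 54*(-1/64))*(-7))*(-84) = ((49/102 + 27/32)*(-7))*(-84) = ((2161/1632)*(-7))*(-84) = -15127/1632*(-84) = 105889/136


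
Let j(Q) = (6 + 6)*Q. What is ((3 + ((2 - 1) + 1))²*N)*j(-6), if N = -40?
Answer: 72000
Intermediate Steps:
j(Q) = 12*Q
((3 + ((2 - 1) + 1))²*N)*j(-6) = ((3 + ((2 - 1) + 1))²*(-40))*(12*(-6)) = ((3 + (1 + 1))²*(-40))*(-72) = ((3 + 2)²*(-40))*(-72) = (5²*(-40))*(-72) = (25*(-40))*(-72) = -1000*(-72) = 72000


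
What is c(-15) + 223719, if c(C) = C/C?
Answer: 223720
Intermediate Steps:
c(C) = 1
c(-15) + 223719 = 1 + 223719 = 223720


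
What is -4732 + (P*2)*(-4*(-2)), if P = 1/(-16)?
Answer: -4733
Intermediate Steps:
P = -1/16 ≈ -0.062500
-4732 + (P*2)*(-4*(-2)) = -4732 + (-1/16*2)*(-4*(-2)) = -4732 - ⅛*8 = -4732 - 1 = -4733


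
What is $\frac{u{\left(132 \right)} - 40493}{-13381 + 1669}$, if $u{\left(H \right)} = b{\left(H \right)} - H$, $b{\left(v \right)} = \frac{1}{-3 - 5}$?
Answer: $\frac{325001}{93696} \approx 3.4687$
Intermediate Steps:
$b{\left(v \right)} = - \frac{1}{8}$ ($b{\left(v \right)} = \frac{1}{-8} = - \frac{1}{8}$)
$u{\left(H \right)} = - \frac{1}{8} - H$
$\frac{u{\left(132 \right)} - 40493}{-13381 + 1669} = \frac{\left(- \frac{1}{8} - 132\right) - 40493}{-13381 + 1669} = \frac{\left(- \frac{1}{8} - 132\right) - 40493}{-11712} = \left(- \frac{1057}{8} - 40493\right) \left(- \frac{1}{11712}\right) = \left(- \frac{325001}{8}\right) \left(- \frac{1}{11712}\right) = \frac{325001}{93696}$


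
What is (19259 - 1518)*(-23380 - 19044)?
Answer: -752644184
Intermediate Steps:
(19259 - 1518)*(-23380 - 19044) = 17741*(-42424) = -752644184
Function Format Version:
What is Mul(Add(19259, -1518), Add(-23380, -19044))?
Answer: -752644184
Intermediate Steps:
Mul(Add(19259, -1518), Add(-23380, -19044)) = Mul(17741, -42424) = -752644184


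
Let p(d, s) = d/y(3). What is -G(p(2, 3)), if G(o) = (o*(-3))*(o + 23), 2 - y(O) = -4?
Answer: 70/3 ≈ 23.333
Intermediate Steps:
y(O) = 6 (y(O) = 2 - 1*(-4) = 2 + 4 = 6)
p(d, s) = d/6
G(o) = -3*o*(23 + o) (G(o) = (-3*o)*(23 + o) = -3*o*(23 + o))
-G(p(2, 3)) = -(-3)*(1/6)*2*(23 + (1/6)*2) = -(-3)*(23 + 1/3)/3 = -(-3)*70/(3*3) = -1*(-70/3) = 70/3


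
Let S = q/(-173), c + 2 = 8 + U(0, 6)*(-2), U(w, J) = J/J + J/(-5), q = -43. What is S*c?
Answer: 1376/865 ≈ 1.5908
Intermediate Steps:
U(w, J) = 1 - J/5 (U(w, J) = 1 + J*(-⅕) = 1 - J/5)
c = 32/5 (c = -2 + (8 + (1 - ⅕*6)*(-2)) = -2 + (8 + (1 - 6/5)*(-2)) = -2 + (8 - ⅕*(-2)) = -2 + (8 + ⅖) = -2 + 42/5 = 32/5 ≈ 6.4000)
S = 43/173 (S = -43/(-173) = -43*(-1/173) = 43/173 ≈ 0.24855)
S*c = (43/173)*(32/5) = 1376/865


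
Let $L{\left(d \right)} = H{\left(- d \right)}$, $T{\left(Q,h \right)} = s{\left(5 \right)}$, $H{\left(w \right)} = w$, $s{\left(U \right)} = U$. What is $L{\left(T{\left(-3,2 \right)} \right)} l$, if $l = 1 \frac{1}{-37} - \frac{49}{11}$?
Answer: $\frac{9120}{407} \approx 22.408$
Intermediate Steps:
$T{\left(Q,h \right)} = 5$
$L{\left(d \right)} = - d$
$l = - \frac{1824}{407}$ ($l = 1 \left(- \frac{1}{37}\right) - \frac{49}{11} = - \frac{1}{37} - \frac{49}{11} = - \frac{1824}{407} \approx -4.4816$)
$L{\left(T{\left(-3,2 \right)} \right)} l = \left(-1\right) 5 \left(- \frac{1824}{407}\right) = \left(-5\right) \left(- \frac{1824}{407}\right) = \frac{9120}{407}$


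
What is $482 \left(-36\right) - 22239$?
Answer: $-39591$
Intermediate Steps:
$482 \left(-36\right) - 22239 = -17352 - 22239 = -39591$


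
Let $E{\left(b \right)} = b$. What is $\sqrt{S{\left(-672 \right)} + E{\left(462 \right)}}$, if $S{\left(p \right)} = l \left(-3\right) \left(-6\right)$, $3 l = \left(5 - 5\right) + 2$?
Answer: $\sqrt{474} \approx 21.772$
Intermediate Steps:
$l = \frac{2}{3}$ ($l = \frac{\left(5 - 5\right) + 2}{3} = \frac{0 + 2}{3} = \frac{1}{3} \cdot 2 = \frac{2}{3} \approx 0.66667$)
$S{\left(p \right)} = 12$ ($S{\left(p \right)} = \frac{2}{3} \left(-3\right) \left(-6\right) = \left(-2\right) \left(-6\right) = 12$)
$\sqrt{S{\left(-672 \right)} + E{\left(462 \right)}} = \sqrt{12 + 462} = \sqrt{474}$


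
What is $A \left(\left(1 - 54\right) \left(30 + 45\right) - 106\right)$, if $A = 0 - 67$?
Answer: $273427$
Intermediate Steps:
$A = -67$
$A \left(\left(1 - 54\right) \left(30 + 45\right) - 106\right) = - 67 \left(\left(1 - 54\right) \left(30 + 45\right) - 106\right) = - 67 \left(\left(-53\right) 75 - 106\right) = - 67 \left(-3975 - 106\right) = \left(-67\right) \left(-4081\right) = 273427$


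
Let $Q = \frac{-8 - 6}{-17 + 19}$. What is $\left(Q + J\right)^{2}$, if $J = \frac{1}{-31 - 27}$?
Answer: $\frac{165649}{3364} \approx 49.242$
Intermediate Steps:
$J = - \frac{1}{58}$ ($J = \frac{1}{-58} = - \frac{1}{58} \approx -0.017241$)
$Q = -7$ ($Q = - \frac{14}{2} = \left(-14\right) \frac{1}{2} = -7$)
$\left(Q + J\right)^{2} = \left(-7 - \frac{1}{58}\right)^{2} = \left(- \frac{407}{58}\right)^{2} = \frac{165649}{3364}$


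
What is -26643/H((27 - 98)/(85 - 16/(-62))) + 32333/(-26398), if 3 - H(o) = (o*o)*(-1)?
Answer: -2456926788207235/340544072852 ≈ -7214.7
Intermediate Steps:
H(o) = 3 + o**2 (H(o) = 3 - o*o*(-1) = 3 - o**2*(-1) = 3 - (-1)*o**2 = 3 + o**2)
-26643/H((27 - 98)/(85 - 16/(-62))) + 32333/(-26398) = -26643/(3 + ((27 - 98)/(85 - 16/(-62)))**2) + 32333/(-26398) = -26643/(3 + (-71/(85 - 16*(-1/62)))**2) + 32333*(-1/26398) = -26643/(3 + (-71/(85 + 8/31))**2) - 32333/26398 = -26643/(3 + (-71/2643/31)**2) - 32333/26398 = -26643/(3 + (-71*31/2643)**2) - 32333/26398 = -26643/(3 + (-2201/2643)**2) - 32333/26398 = -26643/(3 + 4844401/6985449) - 32333/26398 = -26643/25800748/6985449 - 32333/26398 = -26643*6985449/25800748 - 32333/26398 = -186113317707/25800748 - 32333/26398 = -2456926788207235/340544072852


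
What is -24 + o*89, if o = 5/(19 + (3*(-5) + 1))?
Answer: 65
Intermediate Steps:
o = 1 (o = 5/(19 + (-15 + 1)) = 5/(19 - 14) = 5/5 = (⅕)*5 = 1)
-24 + o*89 = -24 + 1*89 = -24 + 89 = 65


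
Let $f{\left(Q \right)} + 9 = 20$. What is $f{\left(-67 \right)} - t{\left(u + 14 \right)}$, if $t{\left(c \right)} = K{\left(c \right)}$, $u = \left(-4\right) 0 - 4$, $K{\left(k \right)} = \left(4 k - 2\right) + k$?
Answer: $-37$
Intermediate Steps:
$f{\left(Q \right)} = 11$ ($f{\left(Q \right)} = -9 + 20 = 11$)
$K{\left(k \right)} = -2 + 5 k$ ($K{\left(k \right)} = \left(-2 + 4 k\right) + k = -2 + 5 k$)
$u = -4$ ($u = 0 - 4 = -4$)
$t{\left(c \right)} = -2 + 5 c$
$f{\left(-67 \right)} - t{\left(u + 14 \right)} = 11 - \left(-2 + 5 \left(-4 + 14\right)\right) = 11 - \left(-2 + 5 \cdot 10\right) = 11 - \left(-2 + 50\right) = 11 - 48 = -37$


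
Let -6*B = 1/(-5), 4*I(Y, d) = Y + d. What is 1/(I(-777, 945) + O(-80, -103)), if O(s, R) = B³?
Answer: 27000/1134001 ≈ 0.023809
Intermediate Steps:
I(Y, d) = Y/4 + d/4 (I(Y, d) = (Y + d)/4 = Y/4 + d/4)
B = 1/30 (B = -⅙/(-5) = -⅙*(-⅕) = 1/30 ≈ 0.033333)
O(s, R) = 1/27000 (O(s, R) = (1/30)³ = 1/27000)
1/(I(-777, 945) + O(-80, -103)) = 1/(((¼)*(-777) + (¼)*945) + 1/27000) = 1/((-777/4 + 945/4) + 1/27000) = 1/(42 + 1/27000) = 1/(1134001/27000) = 27000/1134001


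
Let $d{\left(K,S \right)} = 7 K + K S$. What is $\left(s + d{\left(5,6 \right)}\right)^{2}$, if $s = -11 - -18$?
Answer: $5184$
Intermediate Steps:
$s = 7$ ($s = -11 + 18 = 7$)
$\left(s + d{\left(5,6 \right)}\right)^{2} = \left(7 + 5 \left(7 + 6\right)\right)^{2} = \left(7 + 5 \cdot 13\right)^{2} = \left(7 + 65\right)^{2} = 72^{2} = 5184$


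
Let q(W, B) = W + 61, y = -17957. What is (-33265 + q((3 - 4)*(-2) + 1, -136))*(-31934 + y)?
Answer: 1656431091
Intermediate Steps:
q(W, B) = 61 + W
(-33265 + q((3 - 4)*(-2) + 1, -136))*(-31934 + y) = (-33265 + (61 + ((3 - 4)*(-2) + 1)))*(-31934 - 17957) = (-33265 + (61 + (-1*(-2) + 1)))*(-49891) = (-33265 + (61 + (2 + 1)))*(-49891) = (-33265 + (61 + 3))*(-49891) = (-33265 + 64)*(-49891) = -33201*(-49891) = 1656431091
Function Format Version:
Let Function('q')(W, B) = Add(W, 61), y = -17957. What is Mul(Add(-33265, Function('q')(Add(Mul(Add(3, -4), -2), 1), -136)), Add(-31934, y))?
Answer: 1656431091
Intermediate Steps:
Function('q')(W, B) = Add(61, W)
Mul(Add(-33265, Function('q')(Add(Mul(Add(3, -4), -2), 1), -136)), Add(-31934, y)) = Mul(Add(-33265, Add(61, Add(Mul(Add(3, -4), -2), 1))), Add(-31934, -17957)) = Mul(Add(-33265, Add(61, Add(Mul(-1, -2), 1))), -49891) = Mul(Add(-33265, Add(61, Add(2, 1))), -49891) = Mul(Add(-33265, Add(61, 3)), -49891) = Mul(Add(-33265, 64), -49891) = Mul(-33201, -49891) = 1656431091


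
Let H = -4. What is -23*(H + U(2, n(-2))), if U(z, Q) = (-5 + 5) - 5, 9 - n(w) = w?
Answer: 207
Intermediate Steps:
n(w) = 9 - w
U(z, Q) = -5 (U(z, Q) = 0 - 5 = -5)
-23*(H + U(2, n(-2))) = -23*(-4 - 5) = -23*(-9) = 207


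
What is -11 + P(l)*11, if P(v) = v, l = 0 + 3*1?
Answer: 22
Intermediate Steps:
l = 3 (l = 0 + 3 = 3)
-11 + P(l)*11 = -11 + 3*11 = -11 + 33 = 22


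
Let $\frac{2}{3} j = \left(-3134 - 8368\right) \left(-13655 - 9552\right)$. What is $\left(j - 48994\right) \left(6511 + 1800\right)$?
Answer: $3327237184247$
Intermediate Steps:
$j = 400390371$ ($j = \frac{3 \left(-3134 - 8368\right) \left(-13655 - 9552\right)}{2} = \frac{3 \left(\left(-11502\right) \left(-23207\right)\right)}{2} = \frac{3}{2} \cdot 266926914 = 400390371$)
$\left(j - 48994\right) \left(6511 + 1800\right) = \left(400390371 - 48994\right) \left(6511 + 1800\right) = 400341377 \cdot 8311 = 3327237184247$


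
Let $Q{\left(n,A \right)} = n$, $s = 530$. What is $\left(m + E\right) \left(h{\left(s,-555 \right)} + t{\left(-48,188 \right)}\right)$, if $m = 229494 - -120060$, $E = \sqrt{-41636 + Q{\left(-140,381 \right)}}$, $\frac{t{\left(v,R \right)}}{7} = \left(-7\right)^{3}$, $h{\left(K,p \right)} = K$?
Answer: $-654015534 - 7484 i \sqrt{2611} \approx -6.5402 \cdot 10^{8} - 3.8242 \cdot 10^{5} i$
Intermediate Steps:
$t{\left(v,R \right)} = -2401$ ($t{\left(v,R \right)} = 7 \left(-7\right)^{3} = 7 \left(-343\right) = -2401$)
$E = 4 i \sqrt{2611}$ ($E = \sqrt{-41636 - 140} = \sqrt{-41776} = 4 i \sqrt{2611} \approx 204.39 i$)
$m = 349554$ ($m = 229494 + 120060 = 349554$)
$\left(m + E\right) \left(h{\left(s,-555 \right)} + t{\left(-48,188 \right)}\right) = \left(349554 + 4 i \sqrt{2611}\right) \left(530 - 2401\right) = \left(349554 + 4 i \sqrt{2611}\right) \left(-1871\right) = -654015534 - 7484 i \sqrt{2611}$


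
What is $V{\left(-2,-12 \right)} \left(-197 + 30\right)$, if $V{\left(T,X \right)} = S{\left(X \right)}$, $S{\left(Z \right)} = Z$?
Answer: $2004$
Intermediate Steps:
$V{\left(T,X \right)} = X$
$V{\left(-2,-12 \right)} \left(-197 + 30\right) = - 12 \left(-197 + 30\right) = \left(-12\right) \left(-167\right) = 2004$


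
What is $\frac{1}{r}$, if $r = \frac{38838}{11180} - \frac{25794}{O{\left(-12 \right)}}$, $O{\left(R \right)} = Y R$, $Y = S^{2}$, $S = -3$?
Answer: $\frac{8385}{2031746} \approx 0.004127$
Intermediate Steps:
$Y = 9$ ($Y = \left(-3\right)^{2} = 9$)
$O{\left(R \right)} = 9 R$
$r = \frac{2031746}{8385}$ ($r = \frac{38838}{11180} - \frac{25794}{9 \left(-12\right)} = 38838 \cdot \frac{1}{11180} - \frac{25794}{-108} = \frac{19419}{5590} - - \frac{1433}{6} = \frac{19419}{5590} + \frac{1433}{6} = \frac{2031746}{8385} \approx 242.31$)
$\frac{1}{r} = \frac{1}{\frac{2031746}{8385}} = \frac{8385}{2031746}$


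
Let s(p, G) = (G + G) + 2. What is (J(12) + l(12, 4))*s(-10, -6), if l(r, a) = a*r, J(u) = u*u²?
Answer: -17760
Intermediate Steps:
J(u) = u³
s(p, G) = 2 + 2*G (s(p, G) = 2*G + 2 = 2 + 2*G)
(J(12) + l(12, 4))*s(-10, -6) = (12³ + 4*12)*(2 + 2*(-6)) = (1728 + 48)*(2 - 12) = 1776*(-10) = -17760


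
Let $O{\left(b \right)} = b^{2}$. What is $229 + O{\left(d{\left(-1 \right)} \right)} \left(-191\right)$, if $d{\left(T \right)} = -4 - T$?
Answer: $-1490$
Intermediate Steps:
$229 + O{\left(d{\left(-1 \right)} \right)} \left(-191\right) = 229 + \left(-4 - -1\right)^{2} \left(-191\right) = 229 + \left(-4 + 1\right)^{2} \left(-191\right) = 229 + \left(-3\right)^{2} \left(-191\right) = 229 + 9 \left(-191\right) = 229 - 1719 = -1490$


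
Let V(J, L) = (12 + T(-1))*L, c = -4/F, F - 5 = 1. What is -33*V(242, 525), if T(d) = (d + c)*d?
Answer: -236775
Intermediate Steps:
F = 6 (F = 5 + 1 = 6)
c = -2/3 (c = -4/6 = -4*1/6 = -2/3 ≈ -0.66667)
T(d) = d*(-2/3 + d) (T(d) = (d - 2/3)*d = (-2/3 + d)*d = d*(-2/3 + d))
V(J, L) = 41*L/3 (V(J, L) = (12 + (1/3)*(-1)*(-2 + 3*(-1)))*L = (12 + (1/3)*(-1)*(-2 - 3))*L = (12 + (1/3)*(-1)*(-5))*L = (12 + 5/3)*L = 41*L/3)
-33*V(242, 525) = -451*525 = -33*7175 = -236775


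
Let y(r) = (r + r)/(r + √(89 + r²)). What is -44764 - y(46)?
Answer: -3979764/89 - 1932*√5/89 ≈ -44765.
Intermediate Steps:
y(r) = 2*r/(r + √(89 + r²)) (y(r) = (2*r)/(r + √(89 + r²)) = 2*r/(r + √(89 + r²)))
-44764 - y(46) = -44764 - 2*46/(46 + √(89 + 46²)) = -44764 - 2*46/(46 + √(89 + 2116)) = -44764 - 2*46/(46 + √2205) = -44764 - 2*46/(46 + 21*√5) = -44764 - 92/(46 + 21*√5)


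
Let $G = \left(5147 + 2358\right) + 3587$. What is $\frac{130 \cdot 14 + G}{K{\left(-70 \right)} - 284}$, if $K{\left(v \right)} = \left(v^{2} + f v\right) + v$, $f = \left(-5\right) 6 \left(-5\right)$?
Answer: $- \frac{6456}{2977} \approx -2.1686$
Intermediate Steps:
$f = 150$ ($f = \left(-30\right) \left(-5\right) = 150$)
$K{\left(v \right)} = v^{2} + 151 v$ ($K{\left(v \right)} = \left(v^{2} + 150 v\right) + v = v^{2} + 151 v$)
$G = 11092$ ($G = 7505 + 3587 = 11092$)
$\frac{130 \cdot 14 + G}{K{\left(-70 \right)} - 284} = \frac{130 \cdot 14 + 11092}{- 70 \left(151 - 70\right) - 284} = \frac{1820 + 11092}{\left(-70\right) 81 - 284} = \frac{12912}{-5670 - 284} = \frac{12912}{-5954} = 12912 \left(- \frac{1}{5954}\right) = - \frac{6456}{2977}$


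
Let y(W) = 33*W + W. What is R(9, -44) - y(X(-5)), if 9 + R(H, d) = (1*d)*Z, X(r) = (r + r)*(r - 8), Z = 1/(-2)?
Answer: -4407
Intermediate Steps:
Z = -½ (Z = 1*(-½) = -½ ≈ -0.50000)
X(r) = 2*r*(-8 + r) (X(r) = (2*r)*(-8 + r) = 2*r*(-8 + r))
R(H, d) = -9 - d/2 (R(H, d) = -9 + (1*d)*(-½) = -9 + d*(-½) = -9 - d/2)
y(W) = 34*W
R(9, -44) - y(X(-5)) = (-9 - ½*(-44)) - 34*2*(-5)*(-8 - 5) = (-9 + 22) - 34*2*(-5)*(-13) = 13 - 34*130 = 13 - 1*4420 = 13 - 4420 = -4407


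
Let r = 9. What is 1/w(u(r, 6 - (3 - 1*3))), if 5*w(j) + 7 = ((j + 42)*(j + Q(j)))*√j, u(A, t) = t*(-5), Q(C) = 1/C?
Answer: -175/19483469 + 9010*I*√30/19483469 ≈ -8.982e-6 + 0.0025329*I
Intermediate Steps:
Q(C) = 1/C
u(A, t) = -5*t
w(j) = -7/5 + √j*(42 + j)*(j + 1/j)/5 (w(j) = -7/5 + (((j + 42)*(j + 1/j))*√j)/5 = -7/5 + (((42 + j)*(j + 1/j))*√j)/5 = -7/5 + (√j*(42 + j)*(j + 1/j))/5 = -7/5 + √j*(42 + j)*(j + 1/j)/5)
1/w(u(r, 6 - (3 - 1*3))) = 1/((42 - 5*(6 - (3 - 1*3)) + (-5*(6 - (3 - 1*3)))³ - 7*I*√5*√(6 - (3 - 1*3)) + 42*(-5*(6 - (3 - 1*3)))²)/(5*√(-5*(6 - (3 - 1*3))))) = 1/((42 - 5*(6 - (3 - 3)) + (-5*(6 - (3 - 3)))³ - 7*I*√5*√(6 - (3 - 3)) + 42*(-5*(6 - (3 - 3)))²)/(5*√(-5*(6 - (3 - 3))))) = 1/((42 - 5*(6 - 1*0) + (-5*(6 - 1*0))³ - 7*I*√5*√(6 - 1*0) + 42*(-5*(6 - 1*0))²)/(5*√(-5*(6 - 1*0)))) = 1/((42 - 5*(6 + 0) + (-5*(6 + 0))³ - 7*I*√5*√(6 + 0) + 42*(-5*(6 + 0))²)/(5*√(-5*(6 + 0)))) = 1/((42 - 5*6 + (-5*6)³ - 7*I*√30 + 42*(-5*6)²)/(5*√(-5*6))) = 1/((42 - 30 + (-30)³ - 7*I*√30 + 42*(-30)²)/(5*√(-30))) = 1/((-I*√30/30)*(42 - 30 - 27000 - 7*I*√30 + 42*900)/5) = 1/((-I*√30/30)*(42 - 30 - 27000 - 7*I*√30 + 37800)/5) = 1/((-I*√30/30)*(10812 - 7*I*√30)/5) = 1/(-I*√30*(10812 - 7*I*√30)/150) = 5*I*√30/(10812 - 7*I*√30)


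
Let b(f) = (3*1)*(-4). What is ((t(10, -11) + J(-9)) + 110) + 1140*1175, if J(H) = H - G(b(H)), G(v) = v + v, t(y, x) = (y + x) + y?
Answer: 1339634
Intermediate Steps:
t(y, x) = x + 2*y (t(y, x) = (x + y) + y = x + 2*y)
b(f) = -12 (b(f) = 3*(-4) = -12)
G(v) = 2*v
J(H) = 24 + H (J(H) = H - 2*(-12) = H - 1*(-24) = H + 24 = 24 + H)
((t(10, -11) + J(-9)) + 110) + 1140*1175 = (((-11 + 2*10) + (24 - 9)) + 110) + 1140*1175 = (((-11 + 20) + 15) + 110) + 1339500 = ((9 + 15) + 110) + 1339500 = (24 + 110) + 1339500 = 134 + 1339500 = 1339634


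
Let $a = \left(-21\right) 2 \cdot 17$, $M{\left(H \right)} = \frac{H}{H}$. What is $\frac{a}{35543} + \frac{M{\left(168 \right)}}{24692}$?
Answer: $- \frac{17594545}{877627756} \approx -0.020048$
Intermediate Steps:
$M{\left(H \right)} = 1$
$a = -714$ ($a = \left(-42\right) 17 = -714$)
$\frac{a}{35543} + \frac{M{\left(168 \right)}}{24692} = - \frac{714}{35543} + 1 \cdot \frac{1}{24692} = \left(-714\right) \frac{1}{35543} + 1 \cdot \frac{1}{24692} = - \frac{714}{35543} + \frac{1}{24692} = - \frac{17594545}{877627756}$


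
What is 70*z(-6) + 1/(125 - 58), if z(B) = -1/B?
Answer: 2348/201 ≈ 11.682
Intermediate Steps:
70*z(-6) + 1/(125 - 58) = 70*(-1/(-6)) + 1/(125 - 58) = 70*(-1*(-1/6)) + 1/67 = 70*(1/6) + 1/67 = 35/3 + 1/67 = 2348/201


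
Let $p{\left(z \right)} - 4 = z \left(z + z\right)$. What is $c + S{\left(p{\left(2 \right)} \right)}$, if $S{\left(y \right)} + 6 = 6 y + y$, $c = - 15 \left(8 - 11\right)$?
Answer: $123$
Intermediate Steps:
$p{\left(z \right)} = 4 + 2 z^{2}$ ($p{\left(z \right)} = 4 + z \left(z + z\right) = 4 + z 2 z = 4 + 2 z^{2}$)
$c = 45$ ($c = - 15 \left(8 - 11\right) = \left(-15\right) \left(-3\right) = 45$)
$S{\left(y \right)} = -6 + 7 y$ ($S{\left(y \right)} = -6 + \left(6 y + y\right) = -6 + 7 y$)
$c + S{\left(p{\left(2 \right)} \right)} = 45 - \left(6 - 7 \left(4 + 2 \cdot 2^{2}\right)\right) = 45 - \left(6 - 7 \left(4 + 2 \cdot 4\right)\right) = 45 - \left(6 - 7 \left(4 + 8\right)\right) = 45 + \left(-6 + 7 \cdot 12\right) = 45 + \left(-6 + 84\right) = 45 + 78 = 123$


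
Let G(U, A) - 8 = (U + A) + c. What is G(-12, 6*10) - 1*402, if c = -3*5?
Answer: -361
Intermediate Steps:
c = -15
G(U, A) = -7 + A + U (G(U, A) = 8 + ((U + A) - 15) = 8 + ((A + U) - 15) = 8 + (-15 + A + U) = -7 + A + U)
G(-12, 6*10) - 1*402 = (-7 + 6*10 - 12) - 1*402 = (-7 + 60 - 12) - 402 = 41 - 402 = -361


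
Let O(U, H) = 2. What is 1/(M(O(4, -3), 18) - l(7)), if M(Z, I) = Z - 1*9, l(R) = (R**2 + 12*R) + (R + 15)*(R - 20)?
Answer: 1/146 ≈ 0.0068493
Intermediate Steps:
l(R) = R**2 + 12*R + (-20 + R)*(15 + R) (l(R) = (R**2 + 12*R) + (15 + R)*(-20 + R) = (R**2 + 12*R) + (-20 + R)*(15 + R) = R**2 + 12*R + (-20 + R)*(15 + R))
M(Z, I) = -9 + Z (M(Z, I) = Z - 9 = -9 + Z)
1/(M(O(4, -3), 18) - l(7)) = 1/((-9 + 2) - (-300 + 2*7**2 + 7*7)) = 1/(-7 - (-300 + 2*49 + 49)) = 1/(-7 - (-300 + 98 + 49)) = 1/(-7 - 1*(-153)) = 1/(-7 + 153) = 1/146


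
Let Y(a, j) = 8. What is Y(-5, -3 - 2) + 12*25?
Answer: 308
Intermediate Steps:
Y(-5, -3 - 2) + 12*25 = 8 + 12*25 = 8 + 300 = 308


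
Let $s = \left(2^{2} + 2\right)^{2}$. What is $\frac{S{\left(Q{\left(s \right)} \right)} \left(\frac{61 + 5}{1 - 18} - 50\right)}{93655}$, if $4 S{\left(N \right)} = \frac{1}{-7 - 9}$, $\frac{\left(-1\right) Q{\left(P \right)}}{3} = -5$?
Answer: $\frac{229}{25474160} \approx 8.9895 \cdot 10^{-6}$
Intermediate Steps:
$s = 36$ ($s = \left(4 + 2\right)^{2} = 6^{2} = 36$)
$Q{\left(P \right)} = 15$ ($Q{\left(P \right)} = \left(-3\right) \left(-5\right) = 15$)
$S{\left(N \right)} = - \frac{1}{64}$ ($S{\left(N \right)} = \frac{1}{4 \left(-7 - 9\right)} = \frac{1}{4 \left(-16\right)} = \frac{1}{4} \left(- \frac{1}{16}\right) = - \frac{1}{64}$)
$\frac{S{\left(Q{\left(s \right)} \right)} \left(\frac{61 + 5}{1 - 18} - 50\right)}{93655} = \frac{\left(- \frac{1}{64}\right) \left(\frac{61 + 5}{1 - 18} - 50\right)}{93655} = - \frac{\frac{66}{-17} - 50}{64} \cdot \frac{1}{93655} = - \frac{66 \left(- \frac{1}{17}\right) - 50}{64} \cdot \frac{1}{93655} = - \frac{- \frac{66}{17} - 50}{64} \cdot \frac{1}{93655} = \left(- \frac{1}{64}\right) \left(- \frac{916}{17}\right) \frac{1}{93655} = \frac{229}{272} \cdot \frac{1}{93655} = \frac{229}{25474160}$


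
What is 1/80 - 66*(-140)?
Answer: 739201/80 ≈ 9240.0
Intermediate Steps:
1/80 - 66*(-140) = 1/80 + 9240 = 739201/80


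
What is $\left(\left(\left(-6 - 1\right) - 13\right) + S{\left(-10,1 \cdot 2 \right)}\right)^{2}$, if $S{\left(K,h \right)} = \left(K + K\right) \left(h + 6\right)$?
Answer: $32400$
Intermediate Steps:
$S{\left(K,h \right)} = 2 K \left(6 + h\right)$
$\left(\left(\left(-6 - 1\right) - 13\right) + S{\left(-10,1 \cdot 2 \right)}\right)^{2} = \left(\left(\left(-6 - 1\right) - 13\right) + 2 \left(-10\right) \left(6 + 1 \cdot 2\right)\right)^{2} = \left(\left(-7 - 13\right) + 2 \left(-10\right) \left(6 + 2\right)\right)^{2} = \left(-20 + 2 \left(-10\right) 8\right)^{2} = \left(-20 - 160\right)^{2} = \left(-180\right)^{2} = 32400$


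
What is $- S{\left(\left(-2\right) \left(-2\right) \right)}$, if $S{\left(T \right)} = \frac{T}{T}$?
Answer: $-1$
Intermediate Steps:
$S{\left(T \right)} = 1$
$- S{\left(\left(-2\right) \left(-2\right) \right)} = \left(-1\right) 1 = -1$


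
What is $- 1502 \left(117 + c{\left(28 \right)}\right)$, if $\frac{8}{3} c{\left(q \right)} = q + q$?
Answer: $-207276$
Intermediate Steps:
$c{\left(q \right)} = \frac{3 q}{4}$ ($c{\left(q \right)} = \frac{3 \left(q + q\right)}{8} = \frac{3 \cdot 2 q}{8} = \frac{3 q}{4}$)
$- 1502 \left(117 + c{\left(28 \right)}\right) = - 1502 \left(117 + \frac{3}{4} \cdot 28\right) = - 1502 \left(117 + 21\right) = \left(-1502\right) 138 = -207276$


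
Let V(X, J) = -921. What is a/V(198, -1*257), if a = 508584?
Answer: -169528/307 ≈ -552.21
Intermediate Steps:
a/V(198, -1*257) = 508584/(-921) = 508584*(-1/921) = -169528/307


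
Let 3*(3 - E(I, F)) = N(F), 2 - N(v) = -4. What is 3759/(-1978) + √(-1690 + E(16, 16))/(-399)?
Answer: -3759/1978 - I*√1689/399 ≈ -1.9004 - 0.103*I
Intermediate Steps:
N(v) = 6 (N(v) = 2 - 1*(-4) = 2 + 4 = 6)
E(I, F) = 1 (E(I, F) = 3 - ⅓*6 = 3 - 2 = 1)
3759/(-1978) + √(-1690 + E(16, 16))/(-399) = 3759/(-1978) + √(-1690 + 1)/(-399) = 3759*(-1/1978) + √(-1689)*(-1/399) = -3759/1978 + (I*√1689)*(-1/399) = -3759/1978 - I*√1689/399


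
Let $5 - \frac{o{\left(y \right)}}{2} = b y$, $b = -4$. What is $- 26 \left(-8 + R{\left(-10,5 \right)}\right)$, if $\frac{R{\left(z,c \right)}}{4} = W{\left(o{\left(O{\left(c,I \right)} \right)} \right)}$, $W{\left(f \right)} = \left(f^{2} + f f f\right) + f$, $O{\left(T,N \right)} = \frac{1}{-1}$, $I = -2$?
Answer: $-1248$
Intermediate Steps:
$O{\left(T,N \right)} = -1$
$o{\left(y \right)} = 10 + 8 y$ ($o{\left(y \right)} = 10 - 2 \left(- 4 y\right) = 10 + 8 y$)
$W{\left(f \right)} = f + f^{2} + f^{3}$ ($W{\left(f \right)} = \left(f^{2} + f^{2} f\right) + f = \left(f^{2} + f^{3}\right) + f = f + f^{2} + f^{3}$)
$R{\left(z,c \right)} = 56$ ($R{\left(z,c \right)} = 4 \left(10 + 8 \left(-1\right)\right) \left(1 + \left(10 + 8 \left(-1\right)\right) + \left(10 + 8 \left(-1\right)\right)^{2}\right) = 4 \left(10 - 8\right) \left(1 + \left(10 - 8\right) + \left(10 - 8\right)^{2}\right) = 4 \cdot 2 \left(1 + 2 + 2^{2}\right) = 4 \cdot 2 \left(1 + 2 + 4\right) = 4 \cdot 2 \cdot 7 = 4 \cdot 14 = 56$)
$- 26 \left(-8 + R{\left(-10,5 \right)}\right) = - 26 \left(-8 + 56\right) = \left(-26\right) 48 = -1248$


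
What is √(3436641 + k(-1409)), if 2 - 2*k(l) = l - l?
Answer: 11*√28402 ≈ 1853.8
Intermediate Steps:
k(l) = 1 (k(l) = 1 - (l - l)/2 = 1 - ½*0 = 1 + 0 = 1)
√(3436641 + k(-1409)) = √(3436641 + 1) = √3436642 = 11*√28402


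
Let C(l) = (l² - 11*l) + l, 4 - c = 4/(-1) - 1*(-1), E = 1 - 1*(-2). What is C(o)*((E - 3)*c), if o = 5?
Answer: 0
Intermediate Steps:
E = 3 (E = 1 + 2 = 3)
c = 7 (c = 4 - (4/(-1) - 1*(-1)) = 4 - (4*(-1) + 1) = 4 - (-4 + 1) = 4 - 1*(-3) = 4 + 3 = 7)
C(l) = l² - 10*l
C(o)*((E - 3)*c) = (5*(-10 + 5))*((3 - 3)*7) = (5*(-5))*(0*7) = -25*0 = 0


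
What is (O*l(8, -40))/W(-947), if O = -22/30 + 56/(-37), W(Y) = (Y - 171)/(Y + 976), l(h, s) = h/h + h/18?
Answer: 841/9990 ≈ 0.084184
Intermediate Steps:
l(h, s) = 1 + h/18 (l(h, s) = 1 + h*(1/18) = 1 + h/18)
W(Y) = (-171 + Y)/(976 + Y)
O = -1247/555 (O = -22*1/30 + 56*(-1/37) = -11/15 - 56/37 = -1247/555 ≈ -2.2468)
(O*l(8, -40))/W(-947) = (-1247*(1 + (1/18)*8)/555)/(((-171 - 947)/(976 - 947))) = (-1247*(1 + 4/9)/555)/((-1118/29)) = (-1247/555*13/9)/(((1/29)*(-1118))) = -16211/(4995*(-1118/29)) = -16211/4995*(-29/1118) = 841/9990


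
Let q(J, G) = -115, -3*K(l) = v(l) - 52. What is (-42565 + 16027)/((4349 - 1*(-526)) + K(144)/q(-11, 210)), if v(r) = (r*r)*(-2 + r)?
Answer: -79614/40229 ≈ -1.9790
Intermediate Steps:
v(r) = r²*(-2 + r)
K(l) = 52/3 - l²*(-2 + l)/3 (K(l) = -(l²*(-2 + l) - 52)/3 = -(-52 + l²*(-2 + l))/3 = 52/3 - l²*(-2 + l)/3)
(-42565 + 16027)/((4349 - 1*(-526)) + K(144)/q(-11, 210)) = (-42565 + 16027)/((4349 - 1*(-526)) + (52/3 + (⅓)*144²*(2 - 1*144))/(-115)) = -26538/((4349 + 526) + (52/3 + (⅓)*20736*(2 - 144))*(-1/115)) = -26538/(4875 + (52/3 + (⅓)*20736*(-142))*(-1/115)) = -26538/(4875 + (52/3 - 981504)*(-1/115)) = -26538/(4875 - 2944460/3*(-1/115)) = -26538/(4875 + 25604/3) = -26538/40229/3 = -26538*3/40229 = -79614/40229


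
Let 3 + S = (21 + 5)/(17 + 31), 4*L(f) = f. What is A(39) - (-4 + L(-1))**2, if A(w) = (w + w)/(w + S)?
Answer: -223501/14032 ≈ -15.928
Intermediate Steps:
L(f) = f/4
S = -59/24 (S = -3 + (21 + 5)/(17 + 31) = -3 + 26/48 = -3 + 26*(1/48) = -3 + 13/24 = -59/24 ≈ -2.4583)
A(w) = 2*w/(-59/24 + w) (A(w) = (w + w)/(w - 59/24) = (2*w)/(-59/24 + w) = 2*w/(-59/24 + w))
A(39) - (-4 + L(-1))**2 = 48*39/(-59 + 24*39) - (-4 + (1/4)*(-1))**2 = 48*39/(-59 + 936) - (-4 - 1/4)**2 = 48*39/877 - (-17/4)**2 = 48*39*(1/877) - 1*289/16 = 1872/877 - 289/16 = -223501/14032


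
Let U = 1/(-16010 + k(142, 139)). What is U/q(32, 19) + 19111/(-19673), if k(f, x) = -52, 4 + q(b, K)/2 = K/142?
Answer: -168520127435/173477261574 ≈ -0.97143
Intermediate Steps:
q(b, K) = -8 + K/71 (q(b, K) = -8 + 2*(K/142) = -8 + K/71)
U = -1/16062 (U = 1/(-16010 - 52) = 1/(-16062) = -1/16062 ≈ -6.2259e-5)
U/q(32, 19) + 19111/(-19673) = -1/(16062*(-8 + (1/71)*19)) + 19111/(-19673) = -1/(16062*(-8 + 19/71)) + 19111*(-1/19673) = -1/(16062*(-549/71)) - 19111/19673 = -1/16062*(-71/549) - 19111/19673 = 71/8818038 - 19111/19673 = -168520127435/173477261574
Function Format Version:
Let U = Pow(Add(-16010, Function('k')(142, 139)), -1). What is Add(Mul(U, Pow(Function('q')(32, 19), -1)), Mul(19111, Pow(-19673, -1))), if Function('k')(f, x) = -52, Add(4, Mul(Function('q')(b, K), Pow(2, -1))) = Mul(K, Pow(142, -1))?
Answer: Rational(-168520127435, 173477261574) ≈ -0.97143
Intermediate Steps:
Function('q')(b, K) = Add(-8, Mul(Rational(1, 71), K)) (Function('q')(b, K) = Add(-8, Mul(2, Mul(K, Pow(142, -1)))) = Add(-8, Mul(2, Mul(K, Rational(1, 142)))) = Add(-8, Mul(2, Mul(Rational(1, 142), K))) = Add(-8, Mul(Rational(1, 71), K)))
U = Rational(-1, 16062) (U = Pow(Add(-16010, -52), -1) = Pow(-16062, -1) = Rational(-1, 16062) ≈ -6.2259e-5)
Add(Mul(U, Pow(Function('q')(32, 19), -1)), Mul(19111, Pow(-19673, -1))) = Add(Mul(Rational(-1, 16062), Pow(Add(-8, Mul(Rational(1, 71), 19)), -1)), Mul(19111, Pow(-19673, -1))) = Add(Mul(Rational(-1, 16062), Pow(Add(-8, Rational(19, 71)), -1)), Mul(19111, Rational(-1, 19673))) = Add(Mul(Rational(-1, 16062), Pow(Rational(-549, 71), -1)), Rational(-19111, 19673)) = Add(Mul(Rational(-1, 16062), Rational(-71, 549)), Rational(-19111, 19673)) = Add(Rational(71, 8818038), Rational(-19111, 19673)) = Rational(-168520127435, 173477261574)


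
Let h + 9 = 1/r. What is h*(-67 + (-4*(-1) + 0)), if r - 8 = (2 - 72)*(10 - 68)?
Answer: 256277/452 ≈ 566.98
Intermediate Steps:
r = 4068 (r = 8 + (2 - 72)*(10 - 68) = 8 - 70*(-58) = 8 + 4060 = 4068)
h = -36611/4068 (h = -9 + 1/4068 = -36611/4068 ≈ -8.9998)
h*(-67 + (-4*(-1) + 0)) = -36611*(-67 + (-4*(-1) + 0))/4068 = -36611*(-67 + (4 + 0))/4068 = -36611*(-67 + 4)/4068 = -36611/4068*(-63) = 256277/452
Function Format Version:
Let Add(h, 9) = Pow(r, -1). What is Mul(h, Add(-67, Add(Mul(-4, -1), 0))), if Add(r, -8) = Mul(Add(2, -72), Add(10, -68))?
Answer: Rational(256277, 452) ≈ 566.98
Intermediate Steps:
r = 4068 (r = Add(8, Mul(Add(2, -72), Add(10, -68))) = Add(8, Mul(-70, -58)) = Add(8, 4060) = 4068)
h = Rational(-36611, 4068) (h = Add(-9, Pow(4068, -1)) = Add(-9, Rational(1, 4068)) = Rational(-36611, 4068) ≈ -8.9998)
Mul(h, Add(-67, Add(Mul(-4, -1), 0))) = Mul(Rational(-36611, 4068), Add(-67, Add(Mul(-4, -1), 0))) = Mul(Rational(-36611, 4068), Add(-67, Add(4, 0))) = Mul(Rational(-36611, 4068), Add(-67, 4)) = Mul(Rational(-36611, 4068), -63) = Rational(256277, 452)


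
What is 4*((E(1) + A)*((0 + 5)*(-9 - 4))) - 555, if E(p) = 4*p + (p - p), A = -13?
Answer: 1785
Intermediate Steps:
E(p) = 4*p (E(p) = 4*p + 0 = 4*p)
4*((E(1) + A)*((0 + 5)*(-9 - 4))) - 555 = 4*((4*1 - 13)*((0 + 5)*(-9 - 4))) - 555 = 4*((4 - 13)*(5*(-13))) - 555 = 4*(-9*(-65)) - 555 = 4*585 - 555 = 2340 - 555 = 1785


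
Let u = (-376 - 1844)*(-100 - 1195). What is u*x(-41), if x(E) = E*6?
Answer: -707225400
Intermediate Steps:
x(E) = 6*E
u = 2874900 (u = -2220*(-1295) = 2874900)
u*x(-41) = 2874900*(6*(-41)) = 2874900*(-246) = -707225400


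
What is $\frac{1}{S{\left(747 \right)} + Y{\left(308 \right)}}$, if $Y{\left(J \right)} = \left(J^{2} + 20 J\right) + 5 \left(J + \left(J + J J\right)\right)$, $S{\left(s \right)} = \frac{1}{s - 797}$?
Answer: $\frac{50}{28921199} \approx 1.7288 \cdot 10^{-6}$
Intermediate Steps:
$S{\left(s \right)} = \frac{1}{-797 + s}$
$Y{\left(J \right)} = 6 J^{2} + 30 J$ ($Y{\left(J \right)} = \left(J^{2} + 20 J\right) + 5 \left(J + \left(J + J^{2}\right)\right) = \left(J^{2} + 20 J\right) + 5 \left(J^{2} + 2 J\right) = \left(J^{2} + 20 J\right) + \left(5 J^{2} + 10 J\right) = 6 J^{2} + 30 J$)
$\frac{1}{S{\left(747 \right)} + Y{\left(308 \right)}} = \frac{1}{\frac{1}{-797 + 747} + 6 \cdot 308 \left(5 + 308\right)} = \frac{1}{\frac{1}{-50} + 6 \cdot 308 \cdot 313} = \frac{1}{- \frac{1}{50} + 578424} = \frac{1}{\frac{28921199}{50}} = \frac{50}{28921199}$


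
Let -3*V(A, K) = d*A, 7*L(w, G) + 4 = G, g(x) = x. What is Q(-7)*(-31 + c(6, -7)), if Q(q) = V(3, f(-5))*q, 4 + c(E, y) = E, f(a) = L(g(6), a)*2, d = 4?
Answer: -812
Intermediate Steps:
L(w, G) = -4/7 + G/7
f(a) = -8/7 + 2*a/7 (f(a) = (-4/7 + a/7)*2 = -8/7 + 2*a/7)
V(A, K) = -4*A/3
c(E, y) = -4 + E
Q(q) = -4*q (Q(q) = (-4/3*3)*q = -4*q)
Q(-7)*(-31 + c(6, -7)) = (-4*(-7))*(-31 + (-4 + 6)) = 28*(-31 + 2) = 28*(-29) = -812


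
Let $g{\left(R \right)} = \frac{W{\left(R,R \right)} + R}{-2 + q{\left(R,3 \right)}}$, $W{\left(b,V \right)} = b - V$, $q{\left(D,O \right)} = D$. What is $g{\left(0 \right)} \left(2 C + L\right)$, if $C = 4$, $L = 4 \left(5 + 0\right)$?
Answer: $0$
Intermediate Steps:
$L = 20$ ($L = 4 \cdot 5 = 20$)
$g{\left(R \right)} = \frac{R}{-2 + R}$ ($g{\left(R \right)} = \frac{\left(R - R\right) + R}{-2 + R} = \frac{0 + R}{-2 + R} = \frac{R}{-2 + R}$)
$g{\left(0 \right)} \left(2 C + L\right) = \frac{0}{-2 + 0} \left(2 \cdot 4 + 20\right) = \frac{0}{-2} \left(8 + 20\right) = 0 \left(- \frac{1}{2}\right) 28 = 0 \cdot 28 = 0$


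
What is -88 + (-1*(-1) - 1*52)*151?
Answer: -7789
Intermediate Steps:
-88 + (-1*(-1) - 1*52)*151 = -88 + (1 - 52)*151 = -88 - 51*151 = -88 - 7701 = -7789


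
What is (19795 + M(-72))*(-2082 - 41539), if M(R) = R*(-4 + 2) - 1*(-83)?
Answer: -873379662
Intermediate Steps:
M(R) = 83 - 2*R (M(R) = R*(-2) + 83 = -2*R + 83 = 83 - 2*R)
(19795 + M(-72))*(-2082 - 41539) = (19795 + (83 - 2*(-72)))*(-2082 - 41539) = (19795 + (83 + 144))*(-43621) = (19795 + 227)*(-43621) = 20022*(-43621) = -873379662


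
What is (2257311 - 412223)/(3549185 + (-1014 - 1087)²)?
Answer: 922544/3981693 ≈ 0.23170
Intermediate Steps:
(2257311 - 412223)/(3549185 + (-1014 - 1087)²) = 1845088/(3549185 + (-2101)²) = 1845088/(3549185 + 4414201) = 1845088/7963386 = 1845088*(1/7963386) = 922544/3981693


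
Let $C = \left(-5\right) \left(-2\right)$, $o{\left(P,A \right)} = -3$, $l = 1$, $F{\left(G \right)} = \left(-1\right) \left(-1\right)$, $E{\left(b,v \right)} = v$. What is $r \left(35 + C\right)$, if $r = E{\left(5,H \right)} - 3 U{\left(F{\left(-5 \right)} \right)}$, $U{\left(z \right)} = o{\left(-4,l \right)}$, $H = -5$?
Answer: $180$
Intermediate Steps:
$F{\left(G \right)} = 1$
$U{\left(z \right)} = -3$
$C = 10$
$r = 4$ ($r = -5 - -9 = -5 + 9 = 4$)
$r \left(35 + C\right) = 4 \left(35 + 10\right) = 4 \cdot 45 = 180$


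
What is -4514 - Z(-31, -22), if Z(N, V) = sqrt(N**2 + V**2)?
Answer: -4514 - 17*sqrt(5) ≈ -4552.0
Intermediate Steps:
-4514 - Z(-31, -22) = -4514 - sqrt((-31)**2 + (-22)**2) = -4514 - sqrt(961 + 484) = -4514 - sqrt(1445) = -4514 - 17*sqrt(5)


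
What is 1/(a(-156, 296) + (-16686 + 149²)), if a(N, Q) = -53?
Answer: 1/5462 ≈ 0.00018308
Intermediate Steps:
1/(a(-156, 296) + (-16686 + 149²)) = 1/(-53 + (-16686 + 149²)) = 1/(-53 + (-16686 + 22201)) = 1/(-53 + 5515) = 1/5462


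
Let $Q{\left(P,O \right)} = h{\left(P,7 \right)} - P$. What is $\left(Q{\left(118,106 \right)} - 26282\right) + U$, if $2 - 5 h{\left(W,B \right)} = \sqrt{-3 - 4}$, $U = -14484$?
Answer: $- \frac{204418}{5} - \frac{i \sqrt{7}}{5} \approx -40884.0 - 0.52915 i$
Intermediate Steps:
$h{\left(W,B \right)} = \frac{2}{5} - \frac{i \sqrt{7}}{5}$ ($h{\left(W,B \right)} = \frac{2}{5} - \frac{\sqrt{-3 - 4}}{5} = \frac{2}{5} - \frac{\sqrt{-7}}{5} = \frac{2}{5} - \frac{i \sqrt{7}}{5}$)
$Q{\left(P,O \right)} = \frac{2}{5} - P - \frac{i \sqrt{7}}{5}$ ($Q{\left(P,O \right)} = \left(\frac{2}{5} - \frac{i \sqrt{7}}{5}\right) - P = \frac{2}{5} - P - \frac{i \sqrt{7}}{5}$)
$\left(Q{\left(118,106 \right)} - 26282\right) + U = \left(\left(\frac{2}{5} - 118 - \frac{i \sqrt{7}}{5}\right) - 26282\right) - 14484 = \left(\left(- \frac{588}{5} - \frac{i \sqrt{7}}{5}\right) - 26282\right) - 14484 = \left(- \frac{131998}{5} - \frac{i \sqrt{7}}{5}\right) - 14484 = - \frac{204418}{5} - \frac{i \sqrt{7}}{5}$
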